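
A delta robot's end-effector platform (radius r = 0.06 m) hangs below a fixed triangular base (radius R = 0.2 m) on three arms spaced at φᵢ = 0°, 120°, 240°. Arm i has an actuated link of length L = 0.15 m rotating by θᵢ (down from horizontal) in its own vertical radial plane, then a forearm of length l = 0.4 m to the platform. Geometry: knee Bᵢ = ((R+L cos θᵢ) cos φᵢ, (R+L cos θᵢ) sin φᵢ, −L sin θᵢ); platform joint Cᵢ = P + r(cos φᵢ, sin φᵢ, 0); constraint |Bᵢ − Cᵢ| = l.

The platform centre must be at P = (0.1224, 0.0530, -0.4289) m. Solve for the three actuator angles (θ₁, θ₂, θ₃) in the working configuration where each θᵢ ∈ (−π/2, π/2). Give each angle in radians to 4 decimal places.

rotate P by −φ1: (0.1224, 0.0530, -0.4289)
  A=0.0176, B=-0.4289, C=(l²−L²−A²−y'²−z²)/(2L)=-0.1652
  γ=atan2(-0.4289,0.0176)=-1.5298;  ψ=arccos(-0.3850)=1.9660;  θ1=γ+ψ≈0.4362
arm 2 (φ=120.0°): x'=-0.0153, y'=-0.1325
  A cos θ + B sin θ = C:  0.1553·cos θ + -0.4289·sin θ = -0.2938
  √(A²+B²)=0.4562;  θ2 = -1.2234+2.2705 ≈ 1.0471
rotate P by −φ3: (-0.1071, 0.0795, -0.4289)
  e−x'=0.2471;  (l²−L²−(e−x')²−y'²−z²)/2L = -0.3794
  γ=atan2(-0.4289,0.2471)=-1.0481;  ψ=arccos(-0.7666)=2.4443;  θ3=γ+ψ≈1.3962

θ₁ = 0.4362, θ₂ = 1.0471, θ₃ = 1.3962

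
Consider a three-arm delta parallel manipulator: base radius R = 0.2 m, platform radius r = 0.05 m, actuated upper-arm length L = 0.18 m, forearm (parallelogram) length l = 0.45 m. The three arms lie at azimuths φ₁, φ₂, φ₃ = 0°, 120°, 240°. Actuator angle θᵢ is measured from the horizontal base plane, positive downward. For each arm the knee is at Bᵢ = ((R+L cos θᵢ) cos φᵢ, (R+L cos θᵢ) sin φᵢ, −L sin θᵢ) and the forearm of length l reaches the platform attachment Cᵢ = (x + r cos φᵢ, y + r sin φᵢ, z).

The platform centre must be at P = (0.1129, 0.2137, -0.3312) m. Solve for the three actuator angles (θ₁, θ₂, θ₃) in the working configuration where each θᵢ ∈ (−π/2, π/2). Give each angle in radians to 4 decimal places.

rotate P by −φ1: (0.1129, 0.2137, -0.3312)
  A cos θ + B sin θ = C:  0.0371·cos θ + -0.3312·sin θ = 0.0371
  θ1 = atan2(B,A) + arccos(C/0.3333) = -0.0001
rotate P by −φ2: (0.1286, -0.2046, -0.3312)
  A cos θ + B sin θ = C:  0.0214·cos θ + -0.3312·sin θ = 0.0502
  θ2 = atan2(B,A) + arccos(C/0.3319) = -0.0874
arm 3 (φ=240.0°): x'=-0.2415, y'=-0.0091
  A=0.3915, B=-0.3312, C=(l²−L²−A²−y'²−z²)/(2L)=-0.2582
  √(A²+B²)=0.5128;  θ3 = -0.7021+2.0985 ≈ 1.3964

θ₁ = -0.0001, θ₂ = -0.0874, θ₃ = 1.3964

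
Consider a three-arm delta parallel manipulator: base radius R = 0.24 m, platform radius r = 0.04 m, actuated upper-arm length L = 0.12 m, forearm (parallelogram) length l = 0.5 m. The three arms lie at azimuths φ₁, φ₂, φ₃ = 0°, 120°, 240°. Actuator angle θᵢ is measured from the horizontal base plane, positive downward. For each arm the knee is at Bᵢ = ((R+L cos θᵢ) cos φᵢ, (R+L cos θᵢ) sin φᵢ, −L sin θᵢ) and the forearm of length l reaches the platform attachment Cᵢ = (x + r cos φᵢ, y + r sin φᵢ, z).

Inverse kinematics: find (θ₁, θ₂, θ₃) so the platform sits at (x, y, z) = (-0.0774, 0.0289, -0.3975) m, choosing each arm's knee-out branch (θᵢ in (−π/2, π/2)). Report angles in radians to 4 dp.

φ1=0.0° → target in arm frame (-0.0774, 0.0289)
  A=0.2774, B=-0.3975, C=(l²−L²−A²−y'²−z²)/(2L)=-0.0008
  γ=atan2(-0.3975,0.2774)=-0.9615;  ψ=arccos(-0.0017)=1.5724;  θ1=γ+ψ≈0.6109
arm 2 (φ=120.0°): x'=0.0637, y'=0.0526
  A=0.1363, B=-0.3975, C=(l²−L²−A²−y'²−z²)/(2L)=0.2344
  θ2 = atan2(B,A) + arccos(C/0.4202) = -0.2615
φ3=240.0° → target in arm frame (0.0137, -0.0815)
  A cos θ + B sin θ = C:  0.1863·cos θ + -0.3975·sin θ = 0.1510
  γ=atan2(-0.3975,0.1863)=-1.1325;  ψ=arccos(0.3439)=1.2197;  θ3=γ+ψ≈0.0872

θ₁ = 0.6109, θ₂ = -0.2615, θ₃ = 0.0872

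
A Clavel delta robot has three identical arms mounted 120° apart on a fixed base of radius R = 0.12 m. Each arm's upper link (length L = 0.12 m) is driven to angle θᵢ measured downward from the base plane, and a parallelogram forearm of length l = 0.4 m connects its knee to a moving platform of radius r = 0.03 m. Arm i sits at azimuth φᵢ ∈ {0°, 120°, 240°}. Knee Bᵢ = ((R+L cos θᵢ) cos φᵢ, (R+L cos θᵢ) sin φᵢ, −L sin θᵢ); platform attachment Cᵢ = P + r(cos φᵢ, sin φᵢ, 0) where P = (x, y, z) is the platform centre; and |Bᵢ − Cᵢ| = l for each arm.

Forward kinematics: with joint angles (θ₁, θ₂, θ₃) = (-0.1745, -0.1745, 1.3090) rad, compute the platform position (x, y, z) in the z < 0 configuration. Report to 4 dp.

φ1=0.0°: virtual centre (0.2082, 0.0000, 0.0208), radius l
φ2=120.0°: virtual centre (-0.1041, 0.1803, 0.0208), radius l
φ3=240.0°: virtual centre (-0.0605, -0.1048, -0.1159), radius l
subtract pairs → two planes through P
plane₁₂: -0.6245x+0.3606y+0.0000z = 0.0000
det = 0.3247;  x = 0.0174+-0.3037z,  y = 0.0302+-0.5260z
into |P−O₁|² = l²: 1.3689z² + 0.0425z + -0.1223 = 0;  Δ = 0.6713;  z = -0.3148 or 0.2838 → z<0 root = -0.3148
x = 0.1130, y = 0.1957

(0.1130, 0.1957, -0.3148)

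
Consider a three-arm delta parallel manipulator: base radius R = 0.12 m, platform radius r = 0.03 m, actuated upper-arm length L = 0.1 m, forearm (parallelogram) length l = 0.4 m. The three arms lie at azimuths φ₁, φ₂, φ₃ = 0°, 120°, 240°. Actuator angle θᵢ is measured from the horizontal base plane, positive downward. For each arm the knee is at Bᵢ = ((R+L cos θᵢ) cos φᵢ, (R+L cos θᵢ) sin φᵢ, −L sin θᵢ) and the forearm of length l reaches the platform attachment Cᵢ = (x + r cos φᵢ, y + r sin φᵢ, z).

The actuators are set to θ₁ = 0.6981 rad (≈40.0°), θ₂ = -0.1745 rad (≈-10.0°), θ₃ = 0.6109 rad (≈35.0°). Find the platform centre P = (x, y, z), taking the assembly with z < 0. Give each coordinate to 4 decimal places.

(-0.0669, 0.0929, -0.3755)

φ1=0.0°: virtual centre (0.1666, 0.0000, -0.0643), radius l
arm 2 at φ=120.0°: ρ2 = 0.1885;  O2 = (-0.0942, 0.1632, 0.0174)
O3 = (0.1719·cos240.0°, 0.1719·sin240.0°, -0.0574) = (-0.0860, -0.1489, -0.0574)
|O₂|²−|O₁|² = 0.0039;  |O₃|²−|O₁|² = 0.0010
linear system: -0.5217x+0.3265y = 0.0039−0.1633z; -0.5051x+-0.2978y = 0.0010−0.0138z
det = 0.3202;  x = -0.0046+0.1659z,  y = 0.0047+-0.2350z
quadratic in z: (1.0828)z²+(0.0695)z+(-0.1265)=0, √Δ=0.7435 → z ∈ {-0.3755, 0.3112}; z = -0.3755 (taking z<0)
x = -0.0669, y = 0.0929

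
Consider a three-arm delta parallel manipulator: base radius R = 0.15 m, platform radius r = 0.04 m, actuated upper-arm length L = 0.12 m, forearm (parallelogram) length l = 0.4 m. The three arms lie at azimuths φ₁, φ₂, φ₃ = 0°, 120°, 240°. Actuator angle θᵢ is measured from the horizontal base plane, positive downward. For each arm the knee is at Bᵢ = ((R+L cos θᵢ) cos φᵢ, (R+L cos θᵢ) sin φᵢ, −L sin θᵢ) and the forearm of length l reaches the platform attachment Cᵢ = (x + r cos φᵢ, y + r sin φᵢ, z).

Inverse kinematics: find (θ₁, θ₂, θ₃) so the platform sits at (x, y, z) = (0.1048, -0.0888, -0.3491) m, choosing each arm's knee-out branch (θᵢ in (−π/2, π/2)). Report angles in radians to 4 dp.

θ₁ = -0.1750, θ₂ = 0.9599, θ₃ = 0.2616

rotate P by −φ1: (0.1048, -0.0888, -0.3491)
  e−x'=0.0052;  (l²−L²−(e−x')²−y'²−z²)/2L = 0.0659
  √(A²+B²)=0.3491;  θ1 = -1.5559+1.3809 ≈ -0.1750
φ2=120.0° → target in arm frame (-0.1293, -0.0464)
  A cos θ + B sin θ = C:  0.2393·cos θ + -0.3491·sin θ = -0.1487
  γ=atan2(-0.3491,0.2393)=-0.9699;  ψ=arccos(-0.3513)=1.9298;  θ2=γ+ψ≈0.9599
φ3=240.0° → target in arm frame (0.0245, 0.1352)
  A cos θ + B sin θ = C:  0.0855·cos θ + -0.3491·sin θ = -0.0077
  √(A²+B²)=0.3594;  θ3 = -1.3306+1.5922 ≈ 0.2616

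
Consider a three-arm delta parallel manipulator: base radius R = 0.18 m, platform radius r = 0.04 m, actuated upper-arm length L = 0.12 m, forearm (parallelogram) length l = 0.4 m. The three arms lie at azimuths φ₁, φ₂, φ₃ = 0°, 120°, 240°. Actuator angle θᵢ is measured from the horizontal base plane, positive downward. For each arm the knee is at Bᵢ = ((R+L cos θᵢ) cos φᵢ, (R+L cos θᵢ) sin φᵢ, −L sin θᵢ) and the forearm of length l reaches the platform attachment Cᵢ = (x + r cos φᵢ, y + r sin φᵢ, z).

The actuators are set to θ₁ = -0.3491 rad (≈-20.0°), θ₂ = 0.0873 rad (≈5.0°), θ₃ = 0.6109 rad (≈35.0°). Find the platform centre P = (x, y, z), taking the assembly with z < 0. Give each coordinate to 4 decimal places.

φ1=0.0°: virtual centre (0.2528, 0.0000, 0.0410), radius l
arm 2 at φ=120.0°: (R−r)+L cos θ2 = 0.2595;  centre 2 = (-0.1298, 0.2248, -0.0105)
centre 3 = (0.2383·cos240.0°, 0.2383·sin240.0°, -0.0688) = (-0.1191, -0.2064, -0.0688)
|centre ₂|²−|centre ₁|² = 0.0019;  |centre ₃|²−|centre ₁|² = -0.0041
linear system: -0.7651x+0.4495y = 0.0019−-0.1030z; -0.7438x+-0.4127y = -0.0041−-0.2198z
det = 0.6502;  x = 0.0016+-0.2173z,  y = 0.0069+-0.1407z
into |P−centre ₁|² = l²: 1.0670z² + 0.0251z + -0.0952 = 0;  Δ = 0.4069;  z = -0.3107 or 0.2871 → z<0 root = -0.3107
x = 0.0691, y = 0.0507

(0.0691, 0.0507, -0.3107)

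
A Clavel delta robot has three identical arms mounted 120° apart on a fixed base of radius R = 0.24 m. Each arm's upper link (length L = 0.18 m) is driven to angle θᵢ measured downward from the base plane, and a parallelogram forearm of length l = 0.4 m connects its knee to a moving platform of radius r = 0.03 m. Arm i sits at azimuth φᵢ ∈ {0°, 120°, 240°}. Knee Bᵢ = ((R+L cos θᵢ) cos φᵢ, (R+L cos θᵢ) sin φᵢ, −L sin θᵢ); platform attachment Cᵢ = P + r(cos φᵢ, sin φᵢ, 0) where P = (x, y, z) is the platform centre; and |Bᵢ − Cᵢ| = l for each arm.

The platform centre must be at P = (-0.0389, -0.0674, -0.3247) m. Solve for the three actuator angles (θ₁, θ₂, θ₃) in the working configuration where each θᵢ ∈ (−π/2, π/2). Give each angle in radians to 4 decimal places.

arm 1 (φ=0.0°): x'=-0.0389, y'=-0.0674
  A cos θ + B sin θ = C:  0.2489·cos θ + -0.3247·sin θ = -0.1231
  γ=atan2(-0.3247,0.2489)=-0.9168;  ψ=arccos(-0.3009)=1.8765;  θ1=γ+ψ≈0.9597
φ2=120.0° → target in arm frame (-0.0389, 0.0674)
  e−x'=0.2489;  (l²−L²−(e−x')²−y'²−z²)/2L = -0.1231
  √(A²+B²)=0.4091;  θ2 = -0.9167+1.8765 ≈ 0.9598
arm 3 (φ=240.0°): x'=0.0778, y'=0.0000
  A=0.1322, B=-0.3247, C=(l²−L²−A²−y'²−z²)/(2L)=0.0131
  √(A²+B²)=0.3506;  θ3 = -1.1842+1.5336 ≈ 0.3494

θ₁ = 0.9597, θ₂ = 0.9598, θ₃ = 0.3494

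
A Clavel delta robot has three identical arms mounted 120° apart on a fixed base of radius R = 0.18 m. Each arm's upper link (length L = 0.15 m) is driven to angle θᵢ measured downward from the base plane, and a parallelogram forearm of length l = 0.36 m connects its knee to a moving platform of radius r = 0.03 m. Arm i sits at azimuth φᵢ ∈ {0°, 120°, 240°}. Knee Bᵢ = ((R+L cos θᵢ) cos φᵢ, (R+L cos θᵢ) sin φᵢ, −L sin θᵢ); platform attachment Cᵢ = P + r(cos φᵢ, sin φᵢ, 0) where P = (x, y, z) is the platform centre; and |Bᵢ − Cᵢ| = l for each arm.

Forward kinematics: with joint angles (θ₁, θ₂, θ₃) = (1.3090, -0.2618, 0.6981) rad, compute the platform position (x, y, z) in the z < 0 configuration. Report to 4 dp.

(-0.1360, 0.0822, -0.2766)

arm 1 at φ=0.0°: ρ1 = 0.1888;  S1 = (0.1888, 0.0000, -0.1449)
S2 = (0.2949·cos120.0°, 0.2949·sin120.0°, 0.0388) = (-0.1474, 0.2554, 0.0388)
S3 = (0.2649·cos240.0°, 0.2649·sin240.0°, -0.0964) = (-0.1325, -0.2294, -0.0964)
eliminate P² terms by subtracting sphere 1 from 2 and 3
linear system: -0.6725x+0.5108y = 0.0318−0.3674z; -0.6426x+-0.4588y = 0.0228−0.0969z
Cramer: x(z) = -0.0412+0.3425z;  y(z) = 0.0080-0.2684z
quadratic in z: (1.1893)z²+(0.1279)z+(-0.0556)=0, √Δ=0.5300 → z ∈ {-0.2766, 0.1691}; z = -0.2766 (taking z<0)
x = -0.1360, y = 0.0822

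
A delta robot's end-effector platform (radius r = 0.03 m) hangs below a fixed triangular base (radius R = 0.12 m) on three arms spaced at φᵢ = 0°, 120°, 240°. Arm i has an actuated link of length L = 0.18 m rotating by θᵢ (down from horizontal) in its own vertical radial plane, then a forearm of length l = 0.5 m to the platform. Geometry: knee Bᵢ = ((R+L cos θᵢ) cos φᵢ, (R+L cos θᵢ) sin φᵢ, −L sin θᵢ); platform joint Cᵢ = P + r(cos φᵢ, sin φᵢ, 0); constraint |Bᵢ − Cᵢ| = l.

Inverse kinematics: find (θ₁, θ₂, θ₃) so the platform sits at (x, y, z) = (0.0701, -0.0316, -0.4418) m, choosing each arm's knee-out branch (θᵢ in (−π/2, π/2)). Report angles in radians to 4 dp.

φ1=0.0° → target in arm frame (0.0701, -0.0316)
  A=0.0199, B=-0.4418, C=(l²−L²−A²−y'²−z²)/(2L)=0.0584
  θ1 = atan2(B,A) + arccos(C/0.4422) = -0.0874
φ2=120.0° → target in arm frame (-0.0624, -0.0449)
  e−x'=0.1524;  (l²−L²−(e−x')²−y'²−z²)/2L = -0.0079
  θ2 = atan2(B,A) + arccos(C/0.4674) = 0.3491
φ3=240.0° → target in arm frame (-0.0077, 0.0765)
  e−x'=0.0977;  (l²−L²−(e−x')²−y'²−z²)/2L = 0.0195
  √(A²+B²)=0.4525;  θ3 = -1.3532+1.5277 ≈ 0.1745

θ₁ = -0.0874, θ₂ = 0.3491, θ₃ = 0.1745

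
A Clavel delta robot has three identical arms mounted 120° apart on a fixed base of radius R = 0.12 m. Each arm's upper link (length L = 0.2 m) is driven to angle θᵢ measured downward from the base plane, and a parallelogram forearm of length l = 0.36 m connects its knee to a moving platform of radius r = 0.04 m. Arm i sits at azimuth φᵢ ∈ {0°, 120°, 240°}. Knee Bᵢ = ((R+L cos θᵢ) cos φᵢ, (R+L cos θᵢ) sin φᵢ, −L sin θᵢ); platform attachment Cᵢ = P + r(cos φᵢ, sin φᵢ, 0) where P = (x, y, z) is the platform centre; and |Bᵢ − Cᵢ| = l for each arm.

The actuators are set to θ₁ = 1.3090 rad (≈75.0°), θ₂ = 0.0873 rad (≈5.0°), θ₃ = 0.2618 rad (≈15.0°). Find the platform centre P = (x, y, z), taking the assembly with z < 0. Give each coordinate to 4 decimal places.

S1 = (0.1318·cos0.0°, 0.1318·sin0.0°, -0.1932) = (0.1318, 0.0000, -0.1932)
S2 = (0.2792·cos120.0°, 0.2792·sin120.0°, -0.0174) = (-0.1396, 0.2418, -0.0174)
arm 3 at φ=240.0°: (R−r)+L cos θ3 = 0.2732;  S3 = (-0.1366, -0.2366, -0.0518)
|S₂|²−|S₁|² = 0.0236;  |S₃|²−|S₁|² = 0.0226
[-0.5428 0.4837 0.3515]·P = 0.0236;  [-0.5367 -0.4732 0.2828]·P = 0.0226
Cramer: x(z) = -0.0428+0.5870z;  y(z) = 0.0007-0.0680z
sphere 1 gives Az²+Bz+C=0 with A=1.3492, B=0.1813, C=-0.0618;  B²−4AC=0.3664;  roots -0.2915, 0.1571;  negative root z = -0.2915
x = -0.2139, y = 0.0206

(-0.2139, 0.0206, -0.2915)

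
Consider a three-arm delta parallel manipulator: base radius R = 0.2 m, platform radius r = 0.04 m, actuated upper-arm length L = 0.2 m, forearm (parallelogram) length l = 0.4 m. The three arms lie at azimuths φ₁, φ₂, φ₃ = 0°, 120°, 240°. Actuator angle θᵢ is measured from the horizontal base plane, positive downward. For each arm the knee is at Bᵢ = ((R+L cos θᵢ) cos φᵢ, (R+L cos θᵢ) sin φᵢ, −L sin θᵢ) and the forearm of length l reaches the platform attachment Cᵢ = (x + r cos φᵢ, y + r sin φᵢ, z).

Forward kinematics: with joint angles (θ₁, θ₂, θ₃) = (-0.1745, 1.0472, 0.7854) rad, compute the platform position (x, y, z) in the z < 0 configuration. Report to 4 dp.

(0.1419, -0.0393, -0.3002)

O1 = (0.3570·cos0.0°, 0.3570·sin0.0°, 0.0347) = (0.3570, 0.0000, 0.0347)
O2 = (0.2600·cos120.0°, 0.2600·sin120.0°, -0.1732) = (-0.1300, 0.2252, -0.1732)
O3 = (0.3014·cos240.0°, 0.3014·sin240.0°, -0.1414) = (-0.1507, -0.2610, -0.1414)
|O₂|²−|O₁|² = -0.0310;  |O₃|²−|O₁|² = -0.0178
[-0.9739 0.4503 -0.4159]·P = -0.0310;  [-1.0153 -0.5221 -0.3523]·P = -0.0178
det = 0.9657;  x = 0.0251+-0.3891z,  y = -0.0147+0.0819z
sphere 1 gives Az²+Bz+C=0 with A=1.1581, B=0.1864, C=-0.0484;  B²−4AC=0.2591;  roots -0.3002, 0.1393;  negative root z = -0.3002
x = 0.1419, y = -0.0393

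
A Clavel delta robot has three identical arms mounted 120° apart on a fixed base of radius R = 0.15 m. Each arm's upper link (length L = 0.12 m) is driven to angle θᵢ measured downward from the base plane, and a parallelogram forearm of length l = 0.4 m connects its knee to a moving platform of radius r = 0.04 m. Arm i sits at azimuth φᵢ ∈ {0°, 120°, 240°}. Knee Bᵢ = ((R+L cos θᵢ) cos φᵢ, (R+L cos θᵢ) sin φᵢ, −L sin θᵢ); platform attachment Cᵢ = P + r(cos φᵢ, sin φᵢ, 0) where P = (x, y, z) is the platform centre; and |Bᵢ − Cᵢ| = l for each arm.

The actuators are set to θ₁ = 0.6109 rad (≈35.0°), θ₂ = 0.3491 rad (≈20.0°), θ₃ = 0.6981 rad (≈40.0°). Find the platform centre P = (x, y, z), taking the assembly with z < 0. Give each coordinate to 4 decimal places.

O1 = (0.2083·cos0.0°, 0.2083·sin0.0°, -0.0688) = (0.2083, 0.0000, -0.0688)
φ2=120.0°: virtual centre (-0.1114, 0.1929, -0.0410), radius l
arm 3 at φ=240.0°: ρ3 = 0.2019;  O3 = (-0.1010, -0.1749, -0.0771)
|O₂|²−|O₁|² = 0.0032;  |O₃|²−|O₁|² = -0.0014
[-0.6394 0.3858 0.0556]·P = 0.0032;  [-0.6185 -0.3497 -0.0166]·P = -0.0014
Cramer: x(z) = -0.0012+0.0282z;  y(z) = 0.0062-0.0973z
quadratic in z: (1.0103)z²+(0.1246)z+(-0.1113)=0, √Δ=0.6822 → z ∈ {-0.3993, 0.2759}; z = -0.3993 (taking z<0)
x = -0.0125, y = 0.0451

(-0.0125, 0.0451, -0.3993)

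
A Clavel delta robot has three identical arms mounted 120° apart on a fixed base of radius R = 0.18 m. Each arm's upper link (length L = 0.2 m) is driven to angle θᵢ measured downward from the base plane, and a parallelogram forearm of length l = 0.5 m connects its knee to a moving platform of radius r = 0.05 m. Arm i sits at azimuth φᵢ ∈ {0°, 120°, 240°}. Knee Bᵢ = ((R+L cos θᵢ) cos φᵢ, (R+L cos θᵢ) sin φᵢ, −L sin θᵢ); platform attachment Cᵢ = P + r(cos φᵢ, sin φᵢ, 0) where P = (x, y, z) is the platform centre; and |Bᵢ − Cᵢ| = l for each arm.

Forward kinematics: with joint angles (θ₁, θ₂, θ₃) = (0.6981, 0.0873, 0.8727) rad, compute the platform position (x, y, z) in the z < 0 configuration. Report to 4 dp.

arm 1 at φ=0.0°: ρ1 = 0.2832;  S1 = (0.2832, 0.0000, -0.1286)
S2 = (0.3292·cos120.0°, 0.3292·sin120.0°, -0.0174) = (-0.1646, 0.2851, -0.0174)
arm 3 at φ=240.0°: ρ3 = 0.2586;  S3 = (-0.1293, -0.2239, -0.1532)
|S₂|²−|S₁|² = 0.0120;  |S₃|²−|S₁|² = -0.0064
[-0.8957 0.5703 0.2222]·P = 0.0120;  [-0.8250 -0.4478 -0.0493]·P = -0.0064
Cramer: x(z) = -0.0020+0.0819z;  y(z) = 0.0179-0.2610z
quadratic in z: (1.0749)z²+(0.2010)z+(-0.1518)=0, √Δ=0.8326 → z ∈ {-0.4808, 0.2938}; z = -0.4808 (taking z<0)
x = -0.0413, y = 0.1434

(-0.0413, 0.1434, -0.4808)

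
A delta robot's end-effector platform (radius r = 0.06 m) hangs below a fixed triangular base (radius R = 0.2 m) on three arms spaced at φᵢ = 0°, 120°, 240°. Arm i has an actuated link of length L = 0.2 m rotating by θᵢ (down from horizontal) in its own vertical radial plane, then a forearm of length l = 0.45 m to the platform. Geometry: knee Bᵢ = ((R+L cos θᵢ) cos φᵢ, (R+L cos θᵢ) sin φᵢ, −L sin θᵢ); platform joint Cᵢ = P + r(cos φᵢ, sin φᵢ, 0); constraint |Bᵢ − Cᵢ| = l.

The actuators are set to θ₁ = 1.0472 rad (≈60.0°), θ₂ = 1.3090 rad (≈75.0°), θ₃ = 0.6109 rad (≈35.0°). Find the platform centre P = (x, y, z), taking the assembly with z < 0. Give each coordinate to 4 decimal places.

arm 1 at φ=0.0°: e+L cos θ1 = 0.2400;  O1 = (0.2400, 0.0000, -0.1732)
arm 2 at φ=120.0°: e+L cos θ2 = 0.1918;  O2 = (-0.0959, 0.1661, -0.1932)
arm 3 at φ=240.0°: e+L cos θ3 = 0.3038;  O3 = (-0.1519, -0.2631, -0.1147)
subtract pairs → two planes through P
plane₁₂: -0.6718x+0.3321y+-0.0400z = -0.0135
det = 0.6139;  x = 0.0019+0.0290z,  y = -0.0368+0.1790z
into |P−O₁|² = l²: 1.0329z² + 0.3194z + -0.1145 = 0;  Δ = 0.5749;  z = -0.5217 or 0.2124 → z<0 root = -0.5217
x = -0.0132, y = -0.1302

(-0.0132, -0.1302, -0.5217)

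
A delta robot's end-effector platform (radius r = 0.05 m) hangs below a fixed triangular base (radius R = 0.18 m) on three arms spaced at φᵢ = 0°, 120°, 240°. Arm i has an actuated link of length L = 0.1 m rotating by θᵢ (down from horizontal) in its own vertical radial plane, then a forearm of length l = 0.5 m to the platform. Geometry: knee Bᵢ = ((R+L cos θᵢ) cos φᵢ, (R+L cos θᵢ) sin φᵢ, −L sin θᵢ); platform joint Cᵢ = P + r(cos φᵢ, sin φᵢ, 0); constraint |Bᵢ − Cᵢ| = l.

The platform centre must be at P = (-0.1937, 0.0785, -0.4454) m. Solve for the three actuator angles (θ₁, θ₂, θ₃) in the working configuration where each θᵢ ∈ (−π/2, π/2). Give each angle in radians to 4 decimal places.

θ₁ = 1.3094, θ₂ = -0.3487, θ₃ = 0.3490

arm 1 (φ=0.0°): x'=-0.1937, y'=0.0785
  e−x'=0.3237;  (l²−L²−(e−x')²−y'²−z²)/2L = -0.3466
  θ1 = atan2(B,A) + arccos(C/0.5506) = 1.3094
φ2=120.0° → target in arm frame (0.1648, 0.1285)
  A=-0.0348, B=-0.4454, C=(l²−L²−A²−y'²−z²)/(2L)=0.1195
  θ2 = atan2(B,A) + arccos(C/0.4468) = -0.3487
rotate P by −φ3: (0.0289, -0.2070, -0.4454)
  A cos θ + B sin θ = C:  0.1011·cos θ + -0.4454·sin θ = -0.0573
  γ=atan2(-0.4454,0.1011)=-1.3475;  ψ=arccos(-0.1254)=1.6966;  θ3=γ+ψ≈0.3490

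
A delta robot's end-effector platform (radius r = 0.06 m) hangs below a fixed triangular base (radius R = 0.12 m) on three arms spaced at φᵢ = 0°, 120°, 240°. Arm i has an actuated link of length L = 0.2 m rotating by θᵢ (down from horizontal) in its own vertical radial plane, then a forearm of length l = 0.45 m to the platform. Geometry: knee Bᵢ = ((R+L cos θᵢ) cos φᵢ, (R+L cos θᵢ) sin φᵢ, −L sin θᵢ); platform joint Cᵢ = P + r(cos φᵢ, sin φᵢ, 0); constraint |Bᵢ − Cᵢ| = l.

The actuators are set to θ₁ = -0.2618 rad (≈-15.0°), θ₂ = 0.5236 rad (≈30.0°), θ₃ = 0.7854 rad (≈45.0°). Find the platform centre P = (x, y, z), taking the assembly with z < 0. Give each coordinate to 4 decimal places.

(0.1944, 0.0563, -0.3908)

φ1=0.0°: virtual centre (0.2532, 0.0000, 0.0518), radius l
S2 = (0.2332·cos120.0°, 0.2332·sin120.0°, -0.1000) = (-0.1166, 0.2020, -0.1000)
S3 = (0.2014·cos240.0°, 0.2014·sin240.0°, -0.1414) = (-0.1007, -0.1744, -0.1414)
eliminate P² terms by subtracting sphere 1 from 2 and 3
plane₁₂: -0.7396x+0.4039y+-0.3035z = -0.0024
det = 0.5439;  x = 0.0062+-0.4816z,  y = 0.0053+-0.1304z
sphere 1 gives Az²+Bz+C=0 with A=1.2490, B=0.1330, C=-0.1388;  B²−4AC=0.7109;  roots -0.3908, 0.2843;  negative root z = -0.3908
x = 0.1944, y = 0.0563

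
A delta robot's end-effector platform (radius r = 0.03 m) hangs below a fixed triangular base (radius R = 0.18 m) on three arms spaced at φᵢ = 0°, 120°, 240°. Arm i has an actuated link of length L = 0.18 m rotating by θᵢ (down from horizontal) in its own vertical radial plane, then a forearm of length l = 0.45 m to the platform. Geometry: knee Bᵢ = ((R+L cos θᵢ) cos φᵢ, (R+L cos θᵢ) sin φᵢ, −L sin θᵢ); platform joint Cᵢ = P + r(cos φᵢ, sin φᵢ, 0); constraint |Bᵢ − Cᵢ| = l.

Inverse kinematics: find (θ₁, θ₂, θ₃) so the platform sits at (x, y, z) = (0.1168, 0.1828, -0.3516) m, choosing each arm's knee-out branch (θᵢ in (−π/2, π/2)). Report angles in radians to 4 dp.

φ1=0.0° → target in arm frame (0.1168, 0.1828)
  A=0.0332, B=-0.3516, C=(l²−L²−A²−y'²−z²)/(2L)=0.0332
  √(A²+B²)=0.3532;  θ1 = -1.4766+1.4766 ≈ -0.0001
φ2=120.0° → target in arm frame (0.0999, -0.1926)
  e−x'=0.0501;  (l²−L²−(e−x')²−y'²−z²)/2L = 0.0191
  θ2 = atan2(B,A) + arccos(C/0.3552) = 0.0876
rotate P by −φ3: (-0.2167, 0.0098, -0.3516)
  e−x'=0.3667;  (l²−L²−(e−x')²−y'²−z²)/2L = -0.2447
  θ3 = atan2(B,A) + arccos(C/0.5080) = 1.3090

θ₁ = -0.0001, θ₂ = 0.0876, θ₃ = 1.3090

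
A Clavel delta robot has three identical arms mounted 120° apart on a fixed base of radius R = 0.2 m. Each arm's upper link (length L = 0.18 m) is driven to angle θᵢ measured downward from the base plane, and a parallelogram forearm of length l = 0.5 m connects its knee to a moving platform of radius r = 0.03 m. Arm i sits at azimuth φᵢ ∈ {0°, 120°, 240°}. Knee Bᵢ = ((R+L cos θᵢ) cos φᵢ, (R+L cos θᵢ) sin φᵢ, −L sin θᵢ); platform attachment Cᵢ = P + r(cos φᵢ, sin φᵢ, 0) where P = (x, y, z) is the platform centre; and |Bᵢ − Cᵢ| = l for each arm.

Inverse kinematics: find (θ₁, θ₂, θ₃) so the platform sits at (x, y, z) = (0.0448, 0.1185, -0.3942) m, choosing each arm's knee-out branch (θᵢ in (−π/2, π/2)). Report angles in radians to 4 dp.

θ₁ = 0.0876, θ₂ = -0.0870, θ₃ = 0.7854

arm 1 (φ=0.0°): x'=0.0448, y'=0.1185
  e−x'=0.1252;  (l²−L²−(e−x')²−y'²−z²)/2L = 0.0902
  γ=atan2(-0.3942,0.1252)=-1.2633;  ψ=arccos(0.2182)=1.3508;  θ1=γ+ψ≈0.0876
rotate P by −φ2: (0.0802, -0.0980, -0.3942)
  A cos θ + B sin θ = C:  0.0898·cos θ + -0.3942·sin θ = 0.1237
  √(A²+B²)=0.4043;  θ2 = -1.3469+1.2598 ≈ -0.0870
rotate P by −φ3: (-0.1250, -0.0205, -0.3942)
  e−x'=0.2950;  (l²−L²−(e−x')²−y'²−z²)/2L = -0.0701
  γ=atan2(-0.3942,0.2950)=-0.9283;  ψ=arccos(-0.1425)=1.7137;  θ3=γ+ψ≈0.7854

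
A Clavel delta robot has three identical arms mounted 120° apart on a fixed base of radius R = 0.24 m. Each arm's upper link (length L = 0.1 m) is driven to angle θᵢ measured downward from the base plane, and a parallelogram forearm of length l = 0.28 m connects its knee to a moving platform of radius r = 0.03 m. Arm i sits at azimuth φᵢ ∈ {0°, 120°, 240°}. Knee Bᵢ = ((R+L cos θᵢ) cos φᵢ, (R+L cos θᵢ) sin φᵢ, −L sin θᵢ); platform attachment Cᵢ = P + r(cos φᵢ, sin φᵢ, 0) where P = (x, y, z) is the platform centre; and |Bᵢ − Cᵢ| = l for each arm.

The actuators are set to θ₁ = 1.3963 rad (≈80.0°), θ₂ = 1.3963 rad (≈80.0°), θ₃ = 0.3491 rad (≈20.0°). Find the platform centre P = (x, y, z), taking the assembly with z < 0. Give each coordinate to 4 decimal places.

(-0.0333, -0.0577, -0.1828)

φ1=0.0°: virtual centre (0.2274, 0.0000, -0.0985), radius l
S2 = (0.2274·cos120.0°, 0.2274·sin120.0°, -0.0985) = (-0.1137, 0.1969, -0.0985)
φ3=240.0°: virtual centre (-0.1520, -0.2632, -0.0342), radius l
subtract pairs → two planes through P
linear system: -0.6821x+0.3938y = 0.0000−0.0000z; -0.7587x+-0.5265y = 0.0322−0.1286z
det = 0.6579;  x = -0.0193+0.0770z,  y = -0.0334+0.1333z
sphere 1 gives Az²+Bz+C=0 with A=1.0237, B=0.1501, C=-0.0068;  B²−4AC=0.0502;  roots -0.1828, 0.0362;  negative root z = -0.1828
x = -0.0333, y = -0.0577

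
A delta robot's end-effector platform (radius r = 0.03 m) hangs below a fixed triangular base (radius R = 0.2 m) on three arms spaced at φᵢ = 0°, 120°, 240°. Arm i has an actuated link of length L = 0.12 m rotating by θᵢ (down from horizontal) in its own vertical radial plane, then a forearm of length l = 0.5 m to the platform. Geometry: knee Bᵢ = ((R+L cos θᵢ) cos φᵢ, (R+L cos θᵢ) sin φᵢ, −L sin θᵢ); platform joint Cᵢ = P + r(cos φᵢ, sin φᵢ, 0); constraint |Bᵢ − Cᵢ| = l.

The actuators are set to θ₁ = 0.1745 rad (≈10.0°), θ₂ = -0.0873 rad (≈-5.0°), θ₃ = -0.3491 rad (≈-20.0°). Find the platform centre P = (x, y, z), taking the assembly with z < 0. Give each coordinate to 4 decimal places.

φ1=0.0°: virtual centre (0.2882, 0.0000, -0.0208), radius l
centre 2 = (0.2895·cos120.0°, 0.2895·sin120.0°, 0.0105) = (-0.1448, 0.2508, 0.0105)
centre 3 = (0.2828·cos240.0°, 0.2828·sin240.0°, 0.0410) = (-0.1414, -0.2449, 0.0410)
|centre ₂|²−|centre ₁|² = 0.0005;  |centre ₃|²−|centre ₁|² = -0.0018
[-0.8659 0.5015 0.0626]·P = 0.0005;  [-0.8591 -0.4898 0.1238]·P = -0.0018
det = 0.8549;  x = 0.0008+0.1085z,  y = 0.0023+0.0624z
into |P−centre ₁|² = l²: 1.0157z² + -0.0204z + -0.1670 = 0;  Δ = 0.6788;  z = -0.3956 or 0.4156 → z<0 root = -0.3956
x = -0.0421, y = -0.0224

(-0.0421, -0.0224, -0.3956)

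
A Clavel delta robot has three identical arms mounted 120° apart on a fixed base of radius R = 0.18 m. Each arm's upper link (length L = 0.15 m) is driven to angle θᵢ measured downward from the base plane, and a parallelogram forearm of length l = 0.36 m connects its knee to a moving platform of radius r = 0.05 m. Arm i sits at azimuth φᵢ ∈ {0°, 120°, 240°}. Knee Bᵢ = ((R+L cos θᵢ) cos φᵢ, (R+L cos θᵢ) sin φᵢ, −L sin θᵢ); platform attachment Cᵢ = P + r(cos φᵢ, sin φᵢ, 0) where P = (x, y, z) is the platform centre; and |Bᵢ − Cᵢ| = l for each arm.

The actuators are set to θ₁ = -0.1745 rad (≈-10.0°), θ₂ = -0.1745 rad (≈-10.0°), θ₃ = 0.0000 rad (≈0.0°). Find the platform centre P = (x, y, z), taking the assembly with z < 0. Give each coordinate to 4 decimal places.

centre 1 = (0.2777·cos0.0°, 0.2777·sin0.0°, 0.0260) = (0.2777, 0.0000, 0.0260)
arm 2 at φ=120.0°: ρ2 = 0.2777;  centre 2 = (-0.1389, 0.2405, 0.0260)
centre 3 = (0.2800·cos240.0°, 0.2800·sin240.0°, 0.0000) = (-0.1400, -0.2425, 0.0000)
eliminate P² terms by subtracting sphere 1 from 2 and 3
[-0.8332 0.4810 0.0000]·P = 0.0000;  [-0.8354 -0.4850 -0.0521]·P = 0.0006
det = 0.8059;  x = -0.0004+-0.0311z,  y = -0.0006+-0.0538z
into |P−centre ₁|² = l²: 1.0039z² + -0.0347z + -0.0516 = 0;  Δ = 0.2084;  z = -0.2101 or 0.2447 → z<0 root = -0.2101
x = 0.0062, y = 0.0107

(0.0062, 0.0107, -0.2101)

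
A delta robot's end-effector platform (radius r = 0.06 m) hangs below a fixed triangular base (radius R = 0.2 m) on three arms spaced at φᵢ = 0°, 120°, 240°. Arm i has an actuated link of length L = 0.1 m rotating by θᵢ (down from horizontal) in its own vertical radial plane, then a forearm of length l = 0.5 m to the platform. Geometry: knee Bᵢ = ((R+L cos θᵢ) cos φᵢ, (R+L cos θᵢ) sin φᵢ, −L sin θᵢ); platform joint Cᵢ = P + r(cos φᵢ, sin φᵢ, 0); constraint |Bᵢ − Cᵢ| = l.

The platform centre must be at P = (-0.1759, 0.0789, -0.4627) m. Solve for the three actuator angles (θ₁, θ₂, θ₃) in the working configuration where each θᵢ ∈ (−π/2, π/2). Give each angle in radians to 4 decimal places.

θ₁ = 1.3956, θ₂ = -0.1749, θ₃ = 0.5230

arm 1 (φ=0.0°): x'=-0.1759, y'=0.0789
  A=0.3159, B=-0.4627, C=(l²−L²−A²−y'²−z²)/(2L)=-0.4005
  √(A²+B²)=0.5603;  θ1 = -0.9718+2.3673 ≈ 1.3956
rotate P by −φ2: (0.1563, 0.1129, -0.4627)
  e−x'=-0.0163;  (l²−L²−(e−x')²−y'²−z²)/2L = 0.0645
  γ=atan2(-0.4627,-0.0163)=-1.6060;  ψ=arccos(0.1393)=1.4310;  θ2=γ+ψ≈-0.1749
rotate P by −φ3: (0.0196, -0.1918, -0.4627)
  A cos θ + B sin θ = C:  0.1204·cos θ + -0.4627·sin θ = -0.1268
  √(A²+B²)=0.4781;  θ3 = -1.3163+1.8393 ≈ 0.5230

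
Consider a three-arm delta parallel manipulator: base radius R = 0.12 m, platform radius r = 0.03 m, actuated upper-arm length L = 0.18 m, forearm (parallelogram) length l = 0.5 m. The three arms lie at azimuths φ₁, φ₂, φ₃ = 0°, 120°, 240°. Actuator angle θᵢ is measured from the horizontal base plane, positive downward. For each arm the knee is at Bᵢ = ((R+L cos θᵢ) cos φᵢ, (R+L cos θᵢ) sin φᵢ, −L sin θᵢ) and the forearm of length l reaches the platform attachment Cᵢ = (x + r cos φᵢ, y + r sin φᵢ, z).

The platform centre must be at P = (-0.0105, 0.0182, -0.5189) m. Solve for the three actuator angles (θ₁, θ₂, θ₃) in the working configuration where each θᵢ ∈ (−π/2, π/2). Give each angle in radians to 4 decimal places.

θ₁ = 0.5237, θ₂ = 0.4362, θ₃ = 0.5237

rotate P by −φ1: (-0.0105, 0.0182, -0.5189)
  e−x'=0.1005;  (l²−L²−(e−x')²−y'²−z²)/2L = -0.1725
  θ1 = atan2(B,A) + arccos(C/0.5285) = 0.5237
φ2=120.0° → target in arm frame (0.0210, 0.0000)
  A cos θ + B sin θ = C:  0.0690·cos θ + -0.5189·sin θ = -0.1567
  θ2 = atan2(B,A) + arccos(C/0.5235) = 0.4362
arm 3 (φ=240.0°): x'=-0.0105, y'=-0.0182
  A cos θ + B sin θ = C:  0.1005·cos θ + -0.5189·sin θ = -0.1725
  θ3 = atan2(B,A) + arccos(C/0.5285) = 0.5237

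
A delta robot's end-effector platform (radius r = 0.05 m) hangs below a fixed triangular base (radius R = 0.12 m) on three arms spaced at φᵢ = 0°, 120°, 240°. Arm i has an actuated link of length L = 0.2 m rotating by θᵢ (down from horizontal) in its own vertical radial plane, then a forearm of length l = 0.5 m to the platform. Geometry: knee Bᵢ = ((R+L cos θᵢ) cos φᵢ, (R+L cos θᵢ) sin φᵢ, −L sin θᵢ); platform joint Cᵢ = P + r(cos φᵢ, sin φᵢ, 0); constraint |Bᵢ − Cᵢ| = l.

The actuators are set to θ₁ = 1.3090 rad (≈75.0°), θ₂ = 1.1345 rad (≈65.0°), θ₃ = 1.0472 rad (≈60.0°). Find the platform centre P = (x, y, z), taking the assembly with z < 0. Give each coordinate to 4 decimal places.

S1 = (0.1218·cos0.0°, 0.1218·sin0.0°, -0.1932) = (0.1218, 0.0000, -0.1932)
arm 2 at φ=120.0°: (R−r)+L cos θ2 = 0.1545;  S2 = (-0.0773, 0.1338, -0.1813)
φ3=240.0°: virtual centre (-0.0850, -0.1472, -0.1732), radius l
|S₂|²−|S₁|² = 0.0046;  |S₃|²−|S₁|² = 0.0068
plane₁₂: -0.3980x+0.2676y+0.0238z = 0.0046
Cramer: x(z) = -0.0139+0.0777z;  y(z) = -0.0035+0.0265z
quadratic in z: (1.0067)z²+(0.3651)z+(-0.1943)=0, √Δ=0.9569 → z ∈ {-0.6566, 0.2939}; z = -0.6566 (taking z<0)
x = -0.0649, y = -0.0209

(-0.0649, -0.0209, -0.6566)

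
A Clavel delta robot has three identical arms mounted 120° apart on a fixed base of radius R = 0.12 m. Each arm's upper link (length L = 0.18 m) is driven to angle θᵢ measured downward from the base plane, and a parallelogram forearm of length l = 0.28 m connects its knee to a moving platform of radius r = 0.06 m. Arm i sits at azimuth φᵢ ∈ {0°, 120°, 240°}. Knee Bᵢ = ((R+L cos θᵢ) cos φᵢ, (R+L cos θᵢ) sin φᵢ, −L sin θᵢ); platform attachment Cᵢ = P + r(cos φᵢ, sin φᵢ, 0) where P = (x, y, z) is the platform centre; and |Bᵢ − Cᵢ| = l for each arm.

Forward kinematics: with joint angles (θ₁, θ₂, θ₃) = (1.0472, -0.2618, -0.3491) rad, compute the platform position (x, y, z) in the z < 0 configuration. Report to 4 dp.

(-0.1295, -0.0053, -0.1406)

O1 = (0.1500·cos0.0°, 0.1500·sin0.0°, -0.1559) = (0.1500, 0.0000, -0.1559)
arm 2 at φ=120.0°: ρ2 = 0.2339;  O2 = (-0.1169, 0.2025, 0.0466)
arm 3 at φ=240.0°: ρ3 = 0.2291;  O3 = (-0.1146, -0.1984, 0.0616)
eliminate P² terms by subtracting sphere 1 from 2 and 3
plane₁₂: -0.5339x+0.4051y+0.4049z = 0.0101
det = 0.4262;  x = -0.0184+0.7904z,  y = 0.0006+0.0420z
quadratic in z: (1.6265)z²+(0.0456)z+(-0.0257)=0, √Δ=0.4118 → z ∈ {-0.1406, 0.1126}; z = -0.1406 (taking z<0)
x = -0.1295, y = -0.0053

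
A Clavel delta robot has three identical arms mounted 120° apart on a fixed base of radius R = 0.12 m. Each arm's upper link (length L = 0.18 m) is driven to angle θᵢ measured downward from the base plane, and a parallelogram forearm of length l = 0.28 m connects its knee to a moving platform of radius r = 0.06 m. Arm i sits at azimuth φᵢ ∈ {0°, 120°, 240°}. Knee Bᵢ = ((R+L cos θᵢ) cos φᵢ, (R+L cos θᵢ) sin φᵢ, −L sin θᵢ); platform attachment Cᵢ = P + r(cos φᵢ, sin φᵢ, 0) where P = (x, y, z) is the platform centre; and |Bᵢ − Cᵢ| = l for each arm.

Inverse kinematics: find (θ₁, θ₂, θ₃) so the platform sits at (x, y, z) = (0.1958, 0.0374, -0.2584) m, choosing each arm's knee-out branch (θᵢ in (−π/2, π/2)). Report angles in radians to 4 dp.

θ₁ = -0.0871, θ₂ = 1.2218, θ₃ = 1.3966

φ1=0.0° → target in arm frame (0.1958, 0.0374)
  A=-0.1358, B=-0.2584, C=(l²−L²−A²−y'²−z²)/(2L)=-0.1128
  γ=atan2(-0.2584,-0.1358)=-2.0547;  ψ=arccos(-0.3864)=1.9676;  θ1=γ+ψ≈-0.0871
φ2=120.0° → target in arm frame (-0.0655, -0.1883)
  A=0.1255, B=-0.2584, C=(l²−L²−A²−y'²−z²)/(2L)=-0.1999
  √(A²+B²)=0.2873;  θ2 = -1.1186+2.3405 ≈ 1.2218
rotate P by −φ3: (-0.1303, 0.1509, -0.2584)
  e−x'=0.1903;  (l²−L²−(e−x')²−y'²−z²)/2L = -0.2215
  γ=atan2(-0.2584,0.1903)=-0.9360;  ψ=arccos(-0.6902)=2.3326;  θ3=γ+ψ≈1.3966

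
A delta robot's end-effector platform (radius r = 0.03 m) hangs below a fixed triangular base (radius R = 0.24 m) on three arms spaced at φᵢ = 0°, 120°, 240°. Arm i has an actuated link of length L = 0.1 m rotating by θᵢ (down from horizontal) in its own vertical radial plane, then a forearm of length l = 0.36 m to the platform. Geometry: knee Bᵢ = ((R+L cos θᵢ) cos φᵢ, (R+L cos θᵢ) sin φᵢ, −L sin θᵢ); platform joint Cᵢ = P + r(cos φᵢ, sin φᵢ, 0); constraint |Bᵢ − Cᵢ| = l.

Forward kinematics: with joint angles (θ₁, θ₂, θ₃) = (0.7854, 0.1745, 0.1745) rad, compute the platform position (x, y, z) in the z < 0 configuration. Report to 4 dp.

(-0.0417, 0.0000, -0.2308)

O1 = (0.2807·cos0.0°, 0.2807·sin0.0°, -0.0707) = (0.2807, 0.0000, -0.0707)
φ2=120.0°: virtual centre (-0.1542, 0.2672, -0.0174), radius l
arm 3 at φ=240.0°: e+L cos θ3 = 0.3085;  O3 = (-0.1542, -0.2672, -0.0174)
|O₂|²−|O₁|² = 0.0117;  |O₃|²−|O₁|² = 0.0117
[-0.8699 0.5343 0.1067]·P = 0.0117;  [-0.8699 -0.5343 0.1067]·P = 0.0117
Cramer: x(z) = -0.0134+0.1227z;  y(z) = 0.0000-0.0000z
quadratic in z: (1.0150)z²+(0.0693)z+(-0.0381)=0, √Δ=0.3993 → z ∈ {-0.2308, 0.1626}; z = -0.2308 (taking z<0)
x = -0.0417, y = 0.0000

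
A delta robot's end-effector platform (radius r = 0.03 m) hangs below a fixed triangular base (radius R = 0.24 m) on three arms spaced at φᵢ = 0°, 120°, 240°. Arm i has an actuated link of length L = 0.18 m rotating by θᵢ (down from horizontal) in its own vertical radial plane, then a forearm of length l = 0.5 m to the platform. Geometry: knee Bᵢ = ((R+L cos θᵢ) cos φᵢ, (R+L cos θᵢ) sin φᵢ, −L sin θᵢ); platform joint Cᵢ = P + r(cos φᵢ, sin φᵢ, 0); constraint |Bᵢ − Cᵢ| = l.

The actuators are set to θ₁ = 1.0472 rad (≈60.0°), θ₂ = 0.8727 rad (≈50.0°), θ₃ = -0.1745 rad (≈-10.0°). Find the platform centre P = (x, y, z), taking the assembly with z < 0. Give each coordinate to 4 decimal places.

(-0.1068, -0.1296, -0.4161)

arm 1 at φ=0.0°: e+L cos θ1 = 0.3000;  O1 = (0.3000, 0.0000, -0.1559)
O2 = (0.3257·cos120.0°, 0.3257·sin120.0°, -0.1379) = (-0.1628, 0.2821, -0.1379)
φ3=240.0°: virtual centre (-0.1936, -0.3354, 0.0313), radius l
eliminate P² terms by subtracting sphere 1 from 2 and 3
linear system: -0.9257x+0.5641y = 0.0108−0.0360z; -0.9873x+-0.6708y = 0.0367−0.3743z
det = 1.1779;  x = -0.0237+0.1997z,  y = -0.0198+0.2640z
into |P−O₁|² = l²: 1.1096z² + 0.1720z + -0.1205 = 0;  Δ = 0.5645;  z = -0.4161 or 0.2611 → z<0 root = -0.4161
x = -0.1068, y = -0.1296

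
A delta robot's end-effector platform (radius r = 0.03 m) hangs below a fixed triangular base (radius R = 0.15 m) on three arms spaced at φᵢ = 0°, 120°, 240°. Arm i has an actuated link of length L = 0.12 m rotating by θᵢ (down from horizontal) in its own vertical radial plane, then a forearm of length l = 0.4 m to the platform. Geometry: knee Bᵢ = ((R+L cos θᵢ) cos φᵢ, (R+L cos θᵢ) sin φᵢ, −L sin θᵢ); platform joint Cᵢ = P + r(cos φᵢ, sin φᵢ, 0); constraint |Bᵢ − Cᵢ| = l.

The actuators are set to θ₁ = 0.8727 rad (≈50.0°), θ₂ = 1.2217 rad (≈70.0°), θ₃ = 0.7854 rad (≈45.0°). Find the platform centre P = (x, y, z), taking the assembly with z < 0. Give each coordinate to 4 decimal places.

φ1=0.0°: virtual centre (0.1971, 0.0000, -0.0919), radius l
arm 2 at φ=120.0°: (R−r)+L cos θ2 = 0.1610;  S2 = (-0.0805, 0.1395, -0.1128)
arm 3 at φ=240.0°: (R−r)+L cos θ3 = 0.2049;  S3 = (-0.1024, -0.1774, -0.0849)
|S₂|²−|S₁|² = -0.0087;  |S₃|²−|S₁|² = 0.0019
linear system: -0.5553x+0.2789y = -0.0087−-0.0417z; -0.5991x+-0.3548y = 0.0019−0.0142z
det = 0.3641;  x = 0.0070+-0.0298z,  y = -0.0171+0.0901z
quadratic in z: (1.0090)z²+(0.1921)z+(-0.1151)=0, √Δ=0.7082 → z ∈ {-0.4461, 0.2557}; z = -0.4461 (taking z<0)
x = 0.0203, y = -0.0573

(0.0203, -0.0573, -0.4461)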